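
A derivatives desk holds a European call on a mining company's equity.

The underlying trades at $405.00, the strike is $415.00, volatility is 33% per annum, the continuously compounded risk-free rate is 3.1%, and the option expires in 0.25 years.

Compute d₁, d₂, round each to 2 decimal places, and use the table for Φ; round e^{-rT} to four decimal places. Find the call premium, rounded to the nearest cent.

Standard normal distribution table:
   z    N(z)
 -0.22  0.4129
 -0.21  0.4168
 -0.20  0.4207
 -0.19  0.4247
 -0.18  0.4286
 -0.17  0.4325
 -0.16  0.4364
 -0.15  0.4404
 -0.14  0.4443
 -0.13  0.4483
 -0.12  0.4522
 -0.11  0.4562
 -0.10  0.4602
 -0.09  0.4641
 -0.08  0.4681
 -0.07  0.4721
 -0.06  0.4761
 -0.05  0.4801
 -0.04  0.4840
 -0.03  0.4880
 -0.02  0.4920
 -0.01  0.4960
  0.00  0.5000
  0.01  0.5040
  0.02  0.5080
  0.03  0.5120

$22.76

T = 0.25;  σ√T = 0.1650
d₁ = [ln(405/415) + (0.031 + ½·0.33²)·0.25] / (σ√T) = (-0.0244 + 0.0214) / 0.1650 = -0.0184 ≈ -0.02
d₂ = -0.0184 − 0.1650 = -0.1834 ≈ -0.18
exp(−rT) = exp(−0.031·0.25) = 0.9923
C = 405·N(-0.02) − 415·0.9923·N(-0.18) = 405·0.4920 − 415·0.9923·0.4286 = 199.2600 − 176.4994 = 22.7606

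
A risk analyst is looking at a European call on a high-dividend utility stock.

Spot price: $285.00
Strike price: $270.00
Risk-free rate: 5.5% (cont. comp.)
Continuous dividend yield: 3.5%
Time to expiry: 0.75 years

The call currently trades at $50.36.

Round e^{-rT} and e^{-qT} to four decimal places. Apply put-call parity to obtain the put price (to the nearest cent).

$31.83

e^(−qT) = e^(−0.035·0.75) = 0.9741;  e^(−rT) = e^(−0.055·0.75) = 0.9596
Put-call parity: C − P = S·e^(−qT) − K·e^(−rT) = 285·0.9741 − 270·0.9596 = 277.6185 − 259.0920 = 18.5265
P = C − (C − P) = 50.36 − (18.5265) = 31.8335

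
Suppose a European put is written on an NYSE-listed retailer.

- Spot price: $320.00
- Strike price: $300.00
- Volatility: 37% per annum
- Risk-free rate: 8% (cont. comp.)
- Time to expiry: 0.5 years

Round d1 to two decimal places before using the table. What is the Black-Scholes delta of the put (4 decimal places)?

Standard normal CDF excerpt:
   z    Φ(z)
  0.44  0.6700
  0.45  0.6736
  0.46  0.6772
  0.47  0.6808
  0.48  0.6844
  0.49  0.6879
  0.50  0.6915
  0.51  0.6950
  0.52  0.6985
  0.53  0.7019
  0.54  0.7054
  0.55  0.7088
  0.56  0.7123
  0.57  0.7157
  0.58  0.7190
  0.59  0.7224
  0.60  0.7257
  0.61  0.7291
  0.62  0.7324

-0.2981

σ√T = 0.37 × 0.7071 = 0.2616
d₁ = [ln(320/300) + (0.08 + ½·0.37²)·0.5] / (σ√T) = (0.0645 + 0.0742) / 0.2616 = 0.5304 which rounds to 0.53
N(d₁) = N(0.53) = 0.7019
Δ_put = N(d₁) − 1 = 0.7019 − 1 = -0.2981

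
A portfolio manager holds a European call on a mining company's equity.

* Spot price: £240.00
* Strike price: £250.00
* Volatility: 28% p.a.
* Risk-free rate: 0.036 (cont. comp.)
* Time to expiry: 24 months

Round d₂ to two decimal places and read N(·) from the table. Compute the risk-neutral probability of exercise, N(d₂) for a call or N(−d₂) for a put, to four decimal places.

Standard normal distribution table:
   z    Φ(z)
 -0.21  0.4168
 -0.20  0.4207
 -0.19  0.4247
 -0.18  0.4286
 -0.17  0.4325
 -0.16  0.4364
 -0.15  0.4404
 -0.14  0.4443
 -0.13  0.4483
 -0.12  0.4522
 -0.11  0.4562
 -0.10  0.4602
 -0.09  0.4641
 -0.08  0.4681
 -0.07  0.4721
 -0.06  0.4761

σ√T = 0.28 × 1.4142 = 0.3960
d₁ = [ln(240/250) + (0.036 + 0.28²/2)·2] / 0.3960 = [-0.0408 + 0.1504] / 0.3960 = 0.2767 which rounds to 0.28
d₂ = d₁ − σ√T = 0.2767 − 0.3960 = -0.1193 which rounds to -0.12
Risk-neutral Pr[S_T > K] = N(d₂) = N(-0.12) = 0.4522

0.4522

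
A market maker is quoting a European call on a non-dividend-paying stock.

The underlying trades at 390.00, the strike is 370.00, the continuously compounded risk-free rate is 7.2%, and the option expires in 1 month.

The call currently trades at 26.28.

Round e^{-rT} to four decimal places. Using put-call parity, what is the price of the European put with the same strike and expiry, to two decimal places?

4.06

exp(−rT) = exp(−0.072·0.08333) = 0.9940
Put-call parity: C − P = S − K·e^(−rT) = 390 − 370·0.9940 = 390 − 367.7800 = 22.2200
P = C − (C − P) = 26.28 − (22.2200) = 4.0600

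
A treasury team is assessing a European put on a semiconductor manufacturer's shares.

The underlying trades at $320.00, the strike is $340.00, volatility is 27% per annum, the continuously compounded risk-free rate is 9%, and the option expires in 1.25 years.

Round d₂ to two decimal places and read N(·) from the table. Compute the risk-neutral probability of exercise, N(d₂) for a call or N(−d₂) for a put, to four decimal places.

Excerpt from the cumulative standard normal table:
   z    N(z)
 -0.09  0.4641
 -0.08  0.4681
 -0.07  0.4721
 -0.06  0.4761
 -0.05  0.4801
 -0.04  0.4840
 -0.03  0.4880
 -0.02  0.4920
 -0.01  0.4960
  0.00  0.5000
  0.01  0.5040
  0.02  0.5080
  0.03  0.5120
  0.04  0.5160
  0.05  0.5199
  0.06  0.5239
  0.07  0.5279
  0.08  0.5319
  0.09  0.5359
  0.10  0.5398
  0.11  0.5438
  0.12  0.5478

0.4920

σ√T = 0.27 × 1.1180 = 0.3019
ln(S/K) + (r + σ²/2)T = ln(320/340) + (0.09 + 0.27²/2)·1.25 = -0.0606 + 0.1581 = 0.0974
d₁ = 0.0974 / 0.3019 = 0.3228 which rounds to 0.32
d₂ = d₁ − σ√T = 0.3228 − 0.3019 = 0.0209 which rounds to 0.02
Risk-neutral Pr[S_T < K] = N(−d₂) = N(-0.02) = 0.4920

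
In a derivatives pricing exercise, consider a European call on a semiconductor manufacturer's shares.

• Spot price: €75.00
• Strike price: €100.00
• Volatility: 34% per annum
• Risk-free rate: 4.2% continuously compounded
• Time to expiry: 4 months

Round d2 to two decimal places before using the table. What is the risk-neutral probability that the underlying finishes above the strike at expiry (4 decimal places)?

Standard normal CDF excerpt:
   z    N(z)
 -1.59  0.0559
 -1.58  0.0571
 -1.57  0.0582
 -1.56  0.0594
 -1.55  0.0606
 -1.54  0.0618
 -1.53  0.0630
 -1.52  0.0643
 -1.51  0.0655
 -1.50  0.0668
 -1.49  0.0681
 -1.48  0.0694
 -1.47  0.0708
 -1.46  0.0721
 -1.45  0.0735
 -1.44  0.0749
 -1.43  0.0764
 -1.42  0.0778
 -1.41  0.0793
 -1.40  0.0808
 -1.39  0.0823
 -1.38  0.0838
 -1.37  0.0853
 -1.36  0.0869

σ√T = 0.34·√0.3333 = 0.1963
ln(S/K) + (r + σ²/2)T = ln(75/100) + (0.042 + 0.34²/2)·0.3333 = -0.2877 + 0.0333 = -0.2544
d₁ = -0.2544 / 0.1963 = -1.2961 ⇒ -1.30
d₂ = d₁ − σ√T = -1.2961 − 0.1963 = -1.4924 ⇒ -1.49
Risk-neutral Pr[S_T > K] = N(d₂) = N(-1.49) = 0.0681

0.0681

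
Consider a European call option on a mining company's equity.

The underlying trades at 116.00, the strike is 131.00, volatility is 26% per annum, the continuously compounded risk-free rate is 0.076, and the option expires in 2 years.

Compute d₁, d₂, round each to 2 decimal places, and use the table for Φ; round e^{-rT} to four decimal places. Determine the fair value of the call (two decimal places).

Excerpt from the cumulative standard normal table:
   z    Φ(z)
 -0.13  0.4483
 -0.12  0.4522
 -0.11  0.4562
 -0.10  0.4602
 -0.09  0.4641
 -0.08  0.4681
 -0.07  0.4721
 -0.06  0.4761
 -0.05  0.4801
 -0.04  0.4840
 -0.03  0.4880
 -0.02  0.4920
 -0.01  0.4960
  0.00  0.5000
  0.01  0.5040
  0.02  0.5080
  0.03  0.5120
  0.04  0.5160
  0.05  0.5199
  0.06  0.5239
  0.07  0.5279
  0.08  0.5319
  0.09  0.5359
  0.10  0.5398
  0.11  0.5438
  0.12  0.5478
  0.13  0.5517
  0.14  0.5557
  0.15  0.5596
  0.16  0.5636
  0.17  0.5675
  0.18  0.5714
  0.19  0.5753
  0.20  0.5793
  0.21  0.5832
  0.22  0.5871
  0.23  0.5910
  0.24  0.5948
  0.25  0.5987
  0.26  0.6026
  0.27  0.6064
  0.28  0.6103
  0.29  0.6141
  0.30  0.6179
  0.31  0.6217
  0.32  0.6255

σ√T = 0.26·√2 = 0.3677
d₁ = [ln(116/131) + (0.076 + 0.26²/2)·2] / 0.3677 = [-0.1216 + 0.2196] / 0.3677 = 0.2665 ⇒ 0.27
d₂ = d₁ − σ√T = 0.2665 − 0.3677 = -0.1012 ⇒ -0.10
e^(−rT) = e^(−0.076·2) = 0.8590
C = 116·N(0.27) − 131·0.8590·N(-0.10) = 116·0.6064 − 131·0.8590·0.4602 = 70.3424 − 51.7858 = 18.5566

18.56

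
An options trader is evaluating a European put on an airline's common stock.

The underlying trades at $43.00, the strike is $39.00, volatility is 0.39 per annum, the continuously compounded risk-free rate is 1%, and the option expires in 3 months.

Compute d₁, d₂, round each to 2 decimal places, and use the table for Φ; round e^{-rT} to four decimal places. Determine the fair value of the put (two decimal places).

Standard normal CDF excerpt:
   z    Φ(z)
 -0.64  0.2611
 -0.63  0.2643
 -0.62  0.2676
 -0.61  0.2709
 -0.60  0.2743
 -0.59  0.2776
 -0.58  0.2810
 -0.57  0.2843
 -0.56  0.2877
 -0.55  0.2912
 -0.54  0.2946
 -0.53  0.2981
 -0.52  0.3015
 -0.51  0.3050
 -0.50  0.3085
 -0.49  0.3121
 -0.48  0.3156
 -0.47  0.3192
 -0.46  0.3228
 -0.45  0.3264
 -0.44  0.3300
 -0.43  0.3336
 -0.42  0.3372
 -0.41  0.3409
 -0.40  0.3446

$1.47

σ√T = 0.39·√0.25 = 0.1950
d₁ = [ln(43/39) + (0.01 + ½·0.39²)·0.25] / (σ√T) = (0.0976 + 0.0215) / 0.1950 = 0.6110 → 0.61
d₂ = 0.6110 − 0.1950 = 0.4160 → 0.42
e^(−rT) = e^(−0.01·0.25) = 0.9975
N(−d₂) = N(-0.42) = 0.3372;  N(−d₁) = N(-0.61) = 0.2709
P = 39·0.9975·0.3372 − 43·0.2709 = 13.1179 − 11.6487 = 1.4692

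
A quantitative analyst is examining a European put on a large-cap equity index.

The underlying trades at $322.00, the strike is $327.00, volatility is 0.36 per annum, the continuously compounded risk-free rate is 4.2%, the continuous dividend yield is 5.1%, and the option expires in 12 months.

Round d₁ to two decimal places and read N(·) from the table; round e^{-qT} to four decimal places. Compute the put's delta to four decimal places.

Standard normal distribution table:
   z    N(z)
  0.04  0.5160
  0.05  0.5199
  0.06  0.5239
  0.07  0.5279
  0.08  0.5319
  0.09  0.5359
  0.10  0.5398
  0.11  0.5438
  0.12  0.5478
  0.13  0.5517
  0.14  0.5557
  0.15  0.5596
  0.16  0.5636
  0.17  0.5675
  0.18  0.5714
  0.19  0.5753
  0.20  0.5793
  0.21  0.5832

-0.4335

σ√T = 0.36 × 1.0000 = 0.3600
d₁ = [ln(322/327) + (0.042 − 0.051 + ½·0.36²)·1] / (σ√T) = (-0.0154 + 0.0558) / 0.3600 = 0.1122 which rounds to 0.11
N(d₁) = N(0.11) = 0.5438
Δ_put = e^(−qT)·(N(d₁) − 1) = 0.9503·(0.5438 − 1) = -0.4335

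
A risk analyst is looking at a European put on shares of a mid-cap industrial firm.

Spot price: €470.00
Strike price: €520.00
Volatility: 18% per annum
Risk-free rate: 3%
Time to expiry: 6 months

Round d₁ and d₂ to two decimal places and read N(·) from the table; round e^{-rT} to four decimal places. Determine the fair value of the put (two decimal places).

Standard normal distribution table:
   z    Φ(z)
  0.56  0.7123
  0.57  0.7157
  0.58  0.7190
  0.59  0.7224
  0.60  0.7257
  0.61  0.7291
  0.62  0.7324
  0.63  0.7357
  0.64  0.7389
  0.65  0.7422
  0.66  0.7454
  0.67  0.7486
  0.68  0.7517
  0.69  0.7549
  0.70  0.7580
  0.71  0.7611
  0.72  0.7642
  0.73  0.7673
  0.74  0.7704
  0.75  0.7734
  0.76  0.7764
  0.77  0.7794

σ√T = 0.18·√0.5 = 0.1273
ln(S/K) + (r + σ²/2)T = ln(470/520) + (0.03 + 0.18²/2)·0.5 = -0.1011 + 0.0231 = -0.0780
d₁ = -0.0780 / 0.1273 = -0.6128 ⇒ -0.61
d₂ = d₁ − σ√T = -0.6128 − 0.1273 = -0.7401 ⇒ -0.74
e^(−rT) = e^(−0.03·0.5) = 0.9851
N(−d₂) = N(0.74) = 0.7704;  N(−d₁) = N(0.61) = 0.7291
P = 520·0.9851·0.7704 − 470·0.7291 = 394.6389 − 342.6770 = 51.9619

€51.96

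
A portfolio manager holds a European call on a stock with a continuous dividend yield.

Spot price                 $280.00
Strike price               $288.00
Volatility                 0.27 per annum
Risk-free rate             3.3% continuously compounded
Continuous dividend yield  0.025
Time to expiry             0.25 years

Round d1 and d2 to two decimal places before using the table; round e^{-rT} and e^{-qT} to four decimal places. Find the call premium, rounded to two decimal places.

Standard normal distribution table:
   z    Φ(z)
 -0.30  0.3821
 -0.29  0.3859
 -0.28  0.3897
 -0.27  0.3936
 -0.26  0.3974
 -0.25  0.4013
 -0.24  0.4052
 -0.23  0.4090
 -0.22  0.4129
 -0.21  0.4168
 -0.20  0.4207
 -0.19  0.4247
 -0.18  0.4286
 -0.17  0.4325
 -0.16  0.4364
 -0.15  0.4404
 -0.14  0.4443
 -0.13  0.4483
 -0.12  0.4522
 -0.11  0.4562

$11.23

σ√T = 0.27·√0.25 = 0.1350
ln(S/K) + (r − q + σ²/2)T = ln(280/288) + (0.033 − 0.025 + 0.27²/2)·0.25 = -0.0282 + 0.0111 = -0.0171
d₁ = -0.0171 / 0.1350 = -0.1264 → -0.13
d₂ = d₁ − σ√T = -0.1264 − 0.1350 = -0.2614 → -0.26
e^(−qT) = e^(−0.025·0.25) = 0.9938;  e^(−rT) = e^(−0.033·0.25) = 0.9918
N(d₁) = N(-0.13) = 0.4483;  N(d₂) = N(-0.26) = 0.3974
C = 280·0.9938·0.4483 − 288·0.9918·0.3974 = 124.7458 − 113.5127 = 11.2331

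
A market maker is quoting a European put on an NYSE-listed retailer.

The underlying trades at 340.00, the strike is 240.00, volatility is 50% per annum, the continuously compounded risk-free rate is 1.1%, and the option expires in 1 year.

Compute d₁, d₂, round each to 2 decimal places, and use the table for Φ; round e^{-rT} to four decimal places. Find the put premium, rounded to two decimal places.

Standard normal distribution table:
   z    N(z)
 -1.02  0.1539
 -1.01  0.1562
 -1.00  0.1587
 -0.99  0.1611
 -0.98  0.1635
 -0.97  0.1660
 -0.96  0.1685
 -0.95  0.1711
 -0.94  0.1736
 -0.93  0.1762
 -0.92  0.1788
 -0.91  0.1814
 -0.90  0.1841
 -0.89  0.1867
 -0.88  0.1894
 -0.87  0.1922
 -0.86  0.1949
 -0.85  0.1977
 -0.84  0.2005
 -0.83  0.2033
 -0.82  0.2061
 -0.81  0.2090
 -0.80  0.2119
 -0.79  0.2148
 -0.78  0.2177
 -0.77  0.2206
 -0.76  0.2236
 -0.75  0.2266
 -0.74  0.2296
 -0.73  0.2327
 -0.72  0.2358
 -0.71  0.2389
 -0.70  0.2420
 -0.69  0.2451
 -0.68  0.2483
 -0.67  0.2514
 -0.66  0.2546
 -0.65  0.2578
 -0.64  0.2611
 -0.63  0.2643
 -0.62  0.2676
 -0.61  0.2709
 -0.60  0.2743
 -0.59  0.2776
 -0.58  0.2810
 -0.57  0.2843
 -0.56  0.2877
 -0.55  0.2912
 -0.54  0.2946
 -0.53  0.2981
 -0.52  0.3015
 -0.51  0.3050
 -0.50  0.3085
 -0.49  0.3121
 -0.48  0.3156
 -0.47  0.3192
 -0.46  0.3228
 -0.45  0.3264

19.33

σ√T = 0.5·√1 = 0.5000
ln(S/K) + (r + σ²/2)T = ln(340/240) + (0.011 + 0.5²/2)·1 = 0.3483 + 0.1360 = 0.4843
d₁ = 0.4843 / 0.5000 = 0.9686 ≈ 0.97
d₂ = d₁ − σ√T = 0.9686 − 0.5000 = 0.4686 ≈ 0.47
exp(−rT) = exp(−0.011·1) = 0.9891
N(−d₂) = N(-0.47) = 0.3192;  N(−d₁) = N(-0.97) = 0.1660
P = 240·0.9891·0.3192 − 340·0.1660 = 75.7730 − 56.4400 = 19.3330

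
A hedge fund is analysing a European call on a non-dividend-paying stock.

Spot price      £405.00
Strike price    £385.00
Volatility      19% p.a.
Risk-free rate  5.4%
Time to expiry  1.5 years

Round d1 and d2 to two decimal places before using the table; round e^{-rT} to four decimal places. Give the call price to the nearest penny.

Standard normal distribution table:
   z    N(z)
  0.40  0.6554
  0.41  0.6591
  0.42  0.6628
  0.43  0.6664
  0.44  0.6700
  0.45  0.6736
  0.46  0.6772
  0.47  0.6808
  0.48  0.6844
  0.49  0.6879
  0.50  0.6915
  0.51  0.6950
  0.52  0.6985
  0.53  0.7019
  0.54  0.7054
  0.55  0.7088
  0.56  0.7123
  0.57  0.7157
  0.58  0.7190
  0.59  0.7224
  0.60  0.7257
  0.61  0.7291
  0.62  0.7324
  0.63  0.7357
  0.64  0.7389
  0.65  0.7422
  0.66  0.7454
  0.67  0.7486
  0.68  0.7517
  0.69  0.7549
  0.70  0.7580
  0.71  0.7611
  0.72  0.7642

T = 1.5;  σ√T = 0.2327
d₁ = [ln(405/385) + (0.054 + ½·0.19²)·1.5] / (σ√T) = (0.0506 + 0.1081) / 0.2327 = 0.6821 ≈ 0.68
d₂ = 0.6821 − 0.2327 = 0.4494 ≈ 0.45
e^(−rT) = e^(−0.054·1.5) = 0.9222
N(d₁) = N(0.68) = 0.7517;  N(d₂) = N(0.45) = 0.6736
C = 405·0.7517 − 385·0.9222·0.6736 = 304.4385 − 239.1597 = 65.2788

£65.28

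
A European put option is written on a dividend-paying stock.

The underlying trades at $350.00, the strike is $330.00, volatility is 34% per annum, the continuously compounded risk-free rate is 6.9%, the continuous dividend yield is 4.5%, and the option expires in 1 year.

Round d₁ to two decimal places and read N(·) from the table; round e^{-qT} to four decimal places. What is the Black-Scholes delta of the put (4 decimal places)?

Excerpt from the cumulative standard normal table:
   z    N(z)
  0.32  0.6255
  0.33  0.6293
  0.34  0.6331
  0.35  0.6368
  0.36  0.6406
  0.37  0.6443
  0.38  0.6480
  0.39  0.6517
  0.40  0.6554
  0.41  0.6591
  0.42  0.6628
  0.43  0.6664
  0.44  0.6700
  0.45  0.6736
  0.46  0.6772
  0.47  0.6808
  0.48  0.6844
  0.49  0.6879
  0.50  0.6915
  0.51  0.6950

-0.3259

T = 1;  σ√T = 0.3400
d₁ = [ln(350/330) + (0.069 − 0.045 + ½·0.34²)·1] / (σ√T) = (0.0588 + 0.0818) / 0.3400 = 0.4136 ≈ 0.41
N(d₁) = N(0.41) = 0.6591
Δ_put = exp(−qT)·(N(d₁) − 1) = 0.9560·(0.6591 − 1) = -0.3259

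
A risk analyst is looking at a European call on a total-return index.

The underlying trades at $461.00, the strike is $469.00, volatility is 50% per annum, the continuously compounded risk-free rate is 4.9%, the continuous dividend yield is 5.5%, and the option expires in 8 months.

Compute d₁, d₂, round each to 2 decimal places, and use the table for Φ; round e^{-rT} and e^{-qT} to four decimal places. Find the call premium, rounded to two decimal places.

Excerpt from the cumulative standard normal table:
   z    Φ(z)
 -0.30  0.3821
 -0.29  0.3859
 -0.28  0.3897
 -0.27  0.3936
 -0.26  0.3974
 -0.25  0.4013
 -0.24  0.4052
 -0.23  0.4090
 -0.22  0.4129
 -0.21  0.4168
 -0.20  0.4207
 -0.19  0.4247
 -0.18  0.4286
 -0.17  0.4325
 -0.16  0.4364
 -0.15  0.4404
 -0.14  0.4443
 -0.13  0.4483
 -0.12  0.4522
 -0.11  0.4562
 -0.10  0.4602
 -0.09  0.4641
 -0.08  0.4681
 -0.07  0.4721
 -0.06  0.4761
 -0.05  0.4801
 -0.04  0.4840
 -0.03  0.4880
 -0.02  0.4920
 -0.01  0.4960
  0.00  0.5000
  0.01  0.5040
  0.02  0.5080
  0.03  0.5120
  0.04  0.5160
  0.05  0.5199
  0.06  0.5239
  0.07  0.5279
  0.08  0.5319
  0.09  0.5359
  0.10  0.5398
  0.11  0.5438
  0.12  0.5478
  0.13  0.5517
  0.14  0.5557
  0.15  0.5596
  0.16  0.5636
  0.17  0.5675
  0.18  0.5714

$68.29

σ√T = 0.5 × 0.8165 = 0.4082
d₁ = [ln(461/469) + (0.049 − 0.055 + ½·0.5²)·0.6667] / (σ√T) = (-0.0172 + 0.0793) / 0.4082 = 0.1522 ≈ 0.15
d₂ = 0.1522 − 0.4082 = -0.2561 ≈ -0.26
exp(−qT) = exp(−0.055·0.6667) = 0.9640;  exp(−rT) = exp(−0.049·0.6667) = 0.9679
N(d₁) = N(0.15) = 0.5596;  N(d₂) = N(-0.26) = 0.3974
C = 461·0.9640·0.5596 − 469·0.9679·0.3974 = 248.6885 − 180.3978 = 68.2907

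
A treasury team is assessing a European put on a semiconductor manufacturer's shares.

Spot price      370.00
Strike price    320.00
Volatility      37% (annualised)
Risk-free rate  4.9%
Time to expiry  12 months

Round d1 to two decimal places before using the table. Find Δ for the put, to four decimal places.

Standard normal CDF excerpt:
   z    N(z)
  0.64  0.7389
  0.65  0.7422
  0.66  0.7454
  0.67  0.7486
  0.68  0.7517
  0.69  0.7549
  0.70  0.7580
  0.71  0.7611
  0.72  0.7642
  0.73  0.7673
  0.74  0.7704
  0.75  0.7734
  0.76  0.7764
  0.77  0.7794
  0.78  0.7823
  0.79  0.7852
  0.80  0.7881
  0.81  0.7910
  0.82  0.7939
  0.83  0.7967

σ√T = 0.37·√1 = 0.3700
d₁ = [ln(370/320) + (0.049 + ½·0.37²)·1] / (σ√T) = (0.1452 + 0.1174) / 0.3700 = 0.7098 → 0.71
N(d₁) = N(0.71) = 0.7611
Δ_put = N(d₁) − 1 = 0.7611 − 1 = -0.2389

-0.2389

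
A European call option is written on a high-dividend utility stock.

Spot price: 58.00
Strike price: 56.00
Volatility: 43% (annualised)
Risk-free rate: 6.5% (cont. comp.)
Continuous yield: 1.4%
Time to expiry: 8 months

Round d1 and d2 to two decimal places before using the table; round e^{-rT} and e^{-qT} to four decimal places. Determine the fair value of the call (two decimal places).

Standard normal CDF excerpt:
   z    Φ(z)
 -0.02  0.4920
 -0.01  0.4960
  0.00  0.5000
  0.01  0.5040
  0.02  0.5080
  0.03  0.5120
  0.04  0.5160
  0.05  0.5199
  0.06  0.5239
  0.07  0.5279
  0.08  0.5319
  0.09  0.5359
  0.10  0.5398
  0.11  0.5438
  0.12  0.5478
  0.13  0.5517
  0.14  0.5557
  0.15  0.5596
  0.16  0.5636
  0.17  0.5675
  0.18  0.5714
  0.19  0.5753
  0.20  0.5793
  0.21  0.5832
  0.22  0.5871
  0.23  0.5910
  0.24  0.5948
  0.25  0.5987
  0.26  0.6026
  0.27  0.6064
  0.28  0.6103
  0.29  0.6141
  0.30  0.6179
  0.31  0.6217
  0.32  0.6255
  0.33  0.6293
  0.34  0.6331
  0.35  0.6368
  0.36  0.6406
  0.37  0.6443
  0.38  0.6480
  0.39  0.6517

9.78

σ√T = 0.43·√0.6667 = 0.3511
d₁ = [ln(58/56) + (0.065 − 0.014 + ½·0.43²)·0.6667] / (σ√T) = (0.0351 + 0.0956) / 0.3511 = 0.3723 which rounds to 0.37
d₂ = 0.3723 − 0.3511 = 0.0212 which rounds to 0.02
exp(−qT) = exp(−0.014·0.6667) = 0.9907;  exp(−rT) = exp(−0.065·0.6667) = 0.9576
C = 58·0.9907·N(0.37) − 56·0.9576·N(0.02) = 58·0.9907·0.6443 − 56·0.9576·0.5080 = 37.0219 − 27.2418 = 9.7801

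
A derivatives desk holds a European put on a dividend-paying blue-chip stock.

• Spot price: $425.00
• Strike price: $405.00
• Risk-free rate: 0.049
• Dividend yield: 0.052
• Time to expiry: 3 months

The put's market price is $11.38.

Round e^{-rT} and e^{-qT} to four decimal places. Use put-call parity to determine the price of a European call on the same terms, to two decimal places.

exp(−qT) = exp(−0.052·0.25) = 0.9871;  exp(−rT) = exp(−0.049·0.25) = 0.9878
Put-call parity: C − P = S·e^(−qT) − K·e^(−rT) = 425·0.9871 − 405·0.9878 = 419.5175 − 400.0590 = 19.4585
C = P + (C − P) = 11.38 + (19.4585) = 30.8385

$30.84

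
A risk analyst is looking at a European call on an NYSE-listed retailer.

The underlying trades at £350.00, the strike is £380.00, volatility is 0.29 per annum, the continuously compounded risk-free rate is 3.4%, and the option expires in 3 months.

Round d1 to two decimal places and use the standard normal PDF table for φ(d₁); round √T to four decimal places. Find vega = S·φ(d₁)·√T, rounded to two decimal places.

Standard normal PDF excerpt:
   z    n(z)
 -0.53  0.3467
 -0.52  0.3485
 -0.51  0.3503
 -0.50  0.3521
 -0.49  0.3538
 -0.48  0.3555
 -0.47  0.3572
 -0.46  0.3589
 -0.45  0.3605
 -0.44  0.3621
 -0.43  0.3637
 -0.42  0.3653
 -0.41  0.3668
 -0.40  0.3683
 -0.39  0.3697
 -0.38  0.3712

63.37

σ√T = 0.29·√0.25 = 0.1450
d₁ = [ln(350/380) + (0.034 + 0.29²/2)·0.25] / 0.1450 = [-0.0822 + 0.0190] / 0.1450 = -0.4360 which rounds to -0.44
√T = √0.25 = 0.5000
φ(d₁) = φ(-0.44) = 0.3621
vega = S·φ(d₁)·√T = 350·0.3621·0.5000 = 63.3675
(Vega is the same for a European call and put with the same parameters.)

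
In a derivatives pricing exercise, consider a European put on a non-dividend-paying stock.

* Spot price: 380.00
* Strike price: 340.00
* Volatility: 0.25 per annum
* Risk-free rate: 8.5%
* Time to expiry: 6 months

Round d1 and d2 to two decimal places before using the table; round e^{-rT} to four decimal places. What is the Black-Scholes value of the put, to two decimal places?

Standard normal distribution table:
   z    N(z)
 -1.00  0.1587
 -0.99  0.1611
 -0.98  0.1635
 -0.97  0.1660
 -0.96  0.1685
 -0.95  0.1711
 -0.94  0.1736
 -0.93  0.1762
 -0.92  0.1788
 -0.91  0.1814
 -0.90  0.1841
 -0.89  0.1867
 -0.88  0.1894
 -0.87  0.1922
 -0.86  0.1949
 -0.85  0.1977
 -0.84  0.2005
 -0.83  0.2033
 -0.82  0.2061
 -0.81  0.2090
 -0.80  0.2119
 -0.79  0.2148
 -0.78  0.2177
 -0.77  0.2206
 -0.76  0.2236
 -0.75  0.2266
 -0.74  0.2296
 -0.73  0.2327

6.91

T = 0.5;  σ√T = 0.1768
d₁ = [ln(380/340) + (0.085 + 0.25²/2)·0.5] / 0.1768 = [0.1112 + 0.0581] / 0.1768 = 0.9580 ≈ 0.96
d₂ = d₁ − σ√T = 0.9580 − 0.1768 = 0.7812 ≈ 0.78
exp(−rT) = exp(−0.085·0.5) = 0.9584
N(−d₂) = N(-0.78) = 0.2177;  N(−d₁) = N(-0.96) = 0.1685
P = 340·0.9584·0.2177 − 380·0.1685 = 70.9389 − 64.0300 = 6.9089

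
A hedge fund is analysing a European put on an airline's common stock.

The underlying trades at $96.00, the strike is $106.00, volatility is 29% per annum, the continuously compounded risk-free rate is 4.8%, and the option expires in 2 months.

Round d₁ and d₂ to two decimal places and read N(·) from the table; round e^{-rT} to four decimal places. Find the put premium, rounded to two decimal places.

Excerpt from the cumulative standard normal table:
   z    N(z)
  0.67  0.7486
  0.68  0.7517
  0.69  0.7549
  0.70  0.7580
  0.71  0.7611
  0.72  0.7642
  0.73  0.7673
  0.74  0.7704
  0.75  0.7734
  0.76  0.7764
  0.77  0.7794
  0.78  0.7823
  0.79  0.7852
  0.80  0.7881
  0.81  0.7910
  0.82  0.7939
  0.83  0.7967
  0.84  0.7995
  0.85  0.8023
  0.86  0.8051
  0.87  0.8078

$10.71

T = 0.1667;  σ√T = 0.1184
ln(S/K) + (r + σ²/2)T = ln(96/106) + (0.048 + 0.29²/2)·0.1667 = -0.0991 + 0.0150 = -0.0841
d₁ = -0.0841 / 0.1184 = -0.7102 ≈ -0.71
d₂ = d₁ − σ√T = -0.7102 − 0.1184 = -0.8286 ≈ -0.83
exp(−rT) = exp(−0.048·0.1667) = 0.9920
P = 106·0.9920·N(0.83) − 96·N(0.71) = 106·0.9920·0.7967 − 96·0.7611 = 83.7746 − 73.0656 = 10.7090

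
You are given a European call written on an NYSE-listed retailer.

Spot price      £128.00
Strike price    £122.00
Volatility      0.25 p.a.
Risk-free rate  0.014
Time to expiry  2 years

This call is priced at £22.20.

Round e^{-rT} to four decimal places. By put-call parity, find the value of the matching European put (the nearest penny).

£12.83

e^(−rT) = e^(−0.014·2) = 0.9724
Put-call parity: C − P = S − K·e^(−rT) = 128 − 122·0.9724 = 128 − 118.6328 = 9.3672
P = C − (C − P) = 22.20 − (9.3672) = 12.8328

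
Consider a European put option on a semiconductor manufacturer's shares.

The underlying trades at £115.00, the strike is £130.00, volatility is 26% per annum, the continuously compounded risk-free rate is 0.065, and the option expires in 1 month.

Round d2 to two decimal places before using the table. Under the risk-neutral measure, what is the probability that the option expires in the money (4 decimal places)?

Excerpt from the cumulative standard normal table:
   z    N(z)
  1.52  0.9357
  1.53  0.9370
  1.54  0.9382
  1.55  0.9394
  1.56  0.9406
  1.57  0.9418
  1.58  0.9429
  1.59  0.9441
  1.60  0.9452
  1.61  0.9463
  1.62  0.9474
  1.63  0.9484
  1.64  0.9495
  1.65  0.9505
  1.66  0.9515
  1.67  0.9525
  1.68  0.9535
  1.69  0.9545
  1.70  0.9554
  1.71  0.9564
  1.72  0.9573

0.9452

σ√T = 0.26 × 0.2887 = 0.0751
d₁ = [ln(115/130) + (0.065 + ½·0.26²)·0.08333] / (σ√T) = (-0.1226 + 0.0082) / 0.0751 = -1.5238 ⇒ -1.52
d₂ = -1.5238 − 0.0751 = -1.5988 ⇒ -1.60
Pr(exercise) under Q = N(−d₂) = N(1.60) = 0.9452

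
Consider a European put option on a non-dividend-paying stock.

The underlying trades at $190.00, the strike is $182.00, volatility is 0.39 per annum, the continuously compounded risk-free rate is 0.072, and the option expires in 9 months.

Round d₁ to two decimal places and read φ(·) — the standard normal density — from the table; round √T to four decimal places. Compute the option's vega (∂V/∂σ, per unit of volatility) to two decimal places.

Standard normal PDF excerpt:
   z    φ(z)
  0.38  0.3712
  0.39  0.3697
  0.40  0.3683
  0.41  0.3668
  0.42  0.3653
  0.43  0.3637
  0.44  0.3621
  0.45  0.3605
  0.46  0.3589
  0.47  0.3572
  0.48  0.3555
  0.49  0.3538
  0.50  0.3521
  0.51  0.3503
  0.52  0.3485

59.05

σ√T = 0.39 × 0.8660 = 0.3377
d₁ = [ln(190/182) + (0.072 + 0.39²/2)·0.75] / 0.3377 = [0.0430 + 0.1110] / 0.3377 = 0.4561 ≈ 0.46
√T = √0.75 = 0.8660
φ(d₁) = φ(0.46) = 0.3589
vega = S·φ(d₁)·√T = 190·0.3589·0.8660 = 59.0534
(The call has the same vega.)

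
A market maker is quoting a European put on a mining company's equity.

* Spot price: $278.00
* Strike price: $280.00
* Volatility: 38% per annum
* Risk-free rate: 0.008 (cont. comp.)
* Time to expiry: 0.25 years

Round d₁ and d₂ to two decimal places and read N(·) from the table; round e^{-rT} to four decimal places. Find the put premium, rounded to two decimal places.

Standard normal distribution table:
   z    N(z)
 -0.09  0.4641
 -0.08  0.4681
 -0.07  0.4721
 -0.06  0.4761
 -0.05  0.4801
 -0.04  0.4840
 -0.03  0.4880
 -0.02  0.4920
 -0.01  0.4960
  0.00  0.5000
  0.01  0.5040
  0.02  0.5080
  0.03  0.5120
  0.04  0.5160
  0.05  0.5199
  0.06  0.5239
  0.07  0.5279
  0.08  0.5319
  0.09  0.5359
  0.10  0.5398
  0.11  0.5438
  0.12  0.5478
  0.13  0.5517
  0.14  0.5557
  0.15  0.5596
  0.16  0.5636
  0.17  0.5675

T = 0.25;  σ√T = 0.1900
d₁ = [ln(278/280) + (0.008 + ½·0.38²)·0.25] / (σ√T) = (-0.0072 + 0.0200) / 0.1900 = 0.0678 ≈ 0.07
d₂ = 0.0678 − 0.1900 = -0.1222 ≈ -0.12
e^(−rT) = e^(−0.008·0.25) = 0.9980
P = 280·0.9980·N(0.12) − 278·N(-0.07) = 280·0.9980·0.5478 − 278·0.4721 = 153.0772 − 131.2438 = 21.8334

$21.83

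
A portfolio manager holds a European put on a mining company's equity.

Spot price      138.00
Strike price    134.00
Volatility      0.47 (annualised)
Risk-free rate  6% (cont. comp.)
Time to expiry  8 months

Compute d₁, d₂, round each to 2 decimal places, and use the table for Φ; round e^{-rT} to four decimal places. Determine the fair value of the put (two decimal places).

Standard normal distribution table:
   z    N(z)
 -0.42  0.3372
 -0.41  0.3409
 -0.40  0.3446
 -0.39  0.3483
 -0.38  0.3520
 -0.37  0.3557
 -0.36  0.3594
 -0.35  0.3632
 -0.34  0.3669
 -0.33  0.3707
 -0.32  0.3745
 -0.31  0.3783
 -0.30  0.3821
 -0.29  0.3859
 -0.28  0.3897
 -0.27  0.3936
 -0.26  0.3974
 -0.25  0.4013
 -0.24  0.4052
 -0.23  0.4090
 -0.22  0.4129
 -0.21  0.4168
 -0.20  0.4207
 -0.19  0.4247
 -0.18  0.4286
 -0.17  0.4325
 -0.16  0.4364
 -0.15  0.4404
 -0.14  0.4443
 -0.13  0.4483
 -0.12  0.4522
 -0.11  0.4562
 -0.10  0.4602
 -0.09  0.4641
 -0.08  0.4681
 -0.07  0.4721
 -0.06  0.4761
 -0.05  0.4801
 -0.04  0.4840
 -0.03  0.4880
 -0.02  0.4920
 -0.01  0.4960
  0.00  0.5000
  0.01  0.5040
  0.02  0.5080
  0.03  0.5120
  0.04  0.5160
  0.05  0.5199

15.80

σ√T = 0.47·√0.6667 = 0.3838
ln(S/K) + (r + σ²/2)T = ln(138/134) + (0.06 + 0.47²/2)·0.6667 = 0.0294 + 0.1136 = 0.1430
d₁ = 0.1430 / 0.3838 = 0.3728 which rounds to 0.37
d₂ = d₁ − σ√T = 0.3728 − 0.3838 = -0.0110 which rounds to -0.01
exp(−rT) = exp(−0.06·0.6667) = 0.9608
N(−d₂) = N(0.01) = 0.5040;  N(−d₁) = N(-0.37) = 0.3557
P = 134·0.9608·0.5040 − 138·0.3557 = 64.8886 − 49.0866 = 15.8020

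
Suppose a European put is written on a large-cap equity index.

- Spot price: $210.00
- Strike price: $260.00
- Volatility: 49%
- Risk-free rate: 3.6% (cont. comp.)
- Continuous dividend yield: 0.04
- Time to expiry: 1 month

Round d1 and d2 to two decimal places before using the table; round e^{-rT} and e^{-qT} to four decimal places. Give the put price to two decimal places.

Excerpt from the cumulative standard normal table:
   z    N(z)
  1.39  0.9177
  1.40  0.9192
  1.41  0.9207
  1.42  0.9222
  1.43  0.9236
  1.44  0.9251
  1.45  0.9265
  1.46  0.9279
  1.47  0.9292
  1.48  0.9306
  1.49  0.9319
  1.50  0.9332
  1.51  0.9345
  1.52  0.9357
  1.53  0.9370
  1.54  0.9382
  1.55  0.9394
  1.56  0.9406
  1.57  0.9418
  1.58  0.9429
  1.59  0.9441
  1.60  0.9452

σ√T = 0.49 × 0.2887 = 0.1415
d₁ = [ln(210/260) + (0.036 − 0.04 + ½·0.49²)·0.08333] / (σ√T) = (-0.2136 + 0.0097) / 0.1415 = -1.4415 ≈ -1.44
d₂ = -1.4415 − 0.1415 = -1.5830 ≈ -1.58
e^(−qT) = e^(−0.04·0.08333) = 0.9967;  e^(−rT) = e^(−0.036·0.08333) = 0.9970
N(−d₂) = N(1.58) = 0.9429;  N(−d₁) = N(1.44) = 0.9251
P = 260·0.9970·0.9429 − 210·0.9967·0.9251 = 244.4185 − 193.6299 = 50.7886

$50.79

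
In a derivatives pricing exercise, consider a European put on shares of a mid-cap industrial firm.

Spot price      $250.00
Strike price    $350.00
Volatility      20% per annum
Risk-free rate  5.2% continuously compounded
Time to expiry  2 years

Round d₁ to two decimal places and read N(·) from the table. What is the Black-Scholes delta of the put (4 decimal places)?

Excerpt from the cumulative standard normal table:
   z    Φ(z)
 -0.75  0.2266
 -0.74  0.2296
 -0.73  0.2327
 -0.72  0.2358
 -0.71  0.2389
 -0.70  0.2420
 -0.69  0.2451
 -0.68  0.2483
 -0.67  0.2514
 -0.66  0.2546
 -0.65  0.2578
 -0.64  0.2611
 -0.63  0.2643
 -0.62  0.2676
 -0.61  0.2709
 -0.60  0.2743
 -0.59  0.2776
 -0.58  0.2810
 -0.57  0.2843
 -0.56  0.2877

-0.7517

σ√T = 0.2 × 1.4142 = 0.2828
d₁ = [ln(250/350) + (0.052 + 0.2²/2)·2] / 0.2828 = [-0.3365 + 0.1440] / 0.2828 = -0.6805 → -0.68
N(d₁) = N(-0.68) = 0.2483
Δ_put = N(d₁) − 1 = 0.2483 − 1 = -0.7517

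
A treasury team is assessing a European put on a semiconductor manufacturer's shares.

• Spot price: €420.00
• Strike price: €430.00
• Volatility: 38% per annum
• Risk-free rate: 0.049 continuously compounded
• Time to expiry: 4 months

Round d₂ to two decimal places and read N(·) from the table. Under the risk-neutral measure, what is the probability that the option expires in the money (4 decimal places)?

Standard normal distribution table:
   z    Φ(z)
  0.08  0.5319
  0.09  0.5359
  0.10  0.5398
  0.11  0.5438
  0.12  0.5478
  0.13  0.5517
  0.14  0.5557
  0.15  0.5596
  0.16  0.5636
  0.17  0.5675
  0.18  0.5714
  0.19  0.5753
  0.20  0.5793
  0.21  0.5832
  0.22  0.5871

σ√T = 0.38·√0.3333 = 0.2194
d₁ = [ln(420/430) + (0.049 + 0.38²/2)·0.3333] / 0.2194 = [-0.0235 + 0.0404] / 0.2194 = 0.0769 ≈ 0.08
d₂ = d₁ − σ√T = 0.0769 − 0.2194 = -0.1425 ≈ -0.14
Pr(exercise) under Q = N(−d₂) = N(0.14) = 0.5557

0.5557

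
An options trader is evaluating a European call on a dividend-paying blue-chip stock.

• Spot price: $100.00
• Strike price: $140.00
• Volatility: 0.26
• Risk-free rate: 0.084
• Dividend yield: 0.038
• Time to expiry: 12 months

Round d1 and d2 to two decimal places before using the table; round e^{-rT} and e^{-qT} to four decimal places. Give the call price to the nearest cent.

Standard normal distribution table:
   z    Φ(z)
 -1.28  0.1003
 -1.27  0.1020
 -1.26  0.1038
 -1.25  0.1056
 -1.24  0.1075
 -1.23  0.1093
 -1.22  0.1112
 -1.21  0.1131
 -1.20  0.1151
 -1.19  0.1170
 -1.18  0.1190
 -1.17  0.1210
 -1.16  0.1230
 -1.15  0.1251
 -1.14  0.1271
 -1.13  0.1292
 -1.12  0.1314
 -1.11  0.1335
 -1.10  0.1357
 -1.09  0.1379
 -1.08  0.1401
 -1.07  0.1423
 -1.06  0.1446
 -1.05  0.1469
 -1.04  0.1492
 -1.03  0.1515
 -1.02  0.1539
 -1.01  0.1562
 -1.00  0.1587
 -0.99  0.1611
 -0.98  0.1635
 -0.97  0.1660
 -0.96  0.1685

$1.92

σ√T = 0.26 × 1.0000 = 0.2600
d₁ = [ln(100/140) + (0.084 − 0.038 + 0.26²/2)·1] / 0.2600 = [-0.3365 + 0.0798] / 0.2600 = -0.9872 ≈ -0.99
d₂ = d₁ − σ√T = -0.9872 − 0.2600 = -1.2472 ≈ -1.25
exp(−qT) = exp(−0.038·1) = 0.9627;  exp(−rT) = exp(−0.084·1) = 0.9194
N(d₁) = N(-0.99) = 0.1611;  N(d₂) = N(-1.25) = 0.1056
C = 100·0.9627·0.1611 − 140·0.9194·0.1056 = 15.5091 − 13.5924 = 1.9167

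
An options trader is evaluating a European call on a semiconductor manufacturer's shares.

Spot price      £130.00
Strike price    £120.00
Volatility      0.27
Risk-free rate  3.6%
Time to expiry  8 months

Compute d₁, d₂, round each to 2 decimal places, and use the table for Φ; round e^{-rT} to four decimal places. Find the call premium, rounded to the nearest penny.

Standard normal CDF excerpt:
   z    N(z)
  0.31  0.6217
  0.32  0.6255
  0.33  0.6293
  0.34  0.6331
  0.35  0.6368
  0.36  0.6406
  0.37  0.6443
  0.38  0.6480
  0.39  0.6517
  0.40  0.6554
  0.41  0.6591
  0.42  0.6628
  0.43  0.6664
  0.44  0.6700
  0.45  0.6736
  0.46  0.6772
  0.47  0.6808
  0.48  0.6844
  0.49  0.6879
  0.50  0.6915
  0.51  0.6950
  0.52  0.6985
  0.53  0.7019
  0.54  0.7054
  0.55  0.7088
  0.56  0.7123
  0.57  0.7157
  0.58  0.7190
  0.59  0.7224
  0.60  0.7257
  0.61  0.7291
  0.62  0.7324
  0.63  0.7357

£18.42

σ√T = 0.27 × 0.8165 = 0.2205
ln(S/K) + (r + σ²/2)T = ln(130/120) + (0.036 + 0.27²/2)·0.6667 = 0.0800 + 0.0483 = 0.1283
d₁ = 0.1283 / 0.2205 = 0.5822 → 0.58
d₂ = d₁ − σ√T = 0.5822 − 0.2205 = 0.3617 → 0.36
exp(−rT) = exp(−0.036·0.6667) = 0.9763
C = 130·N(0.58) − 120·0.9763·N(0.36) = 130·0.7190 − 120·0.9763·0.6406 = 93.4700 − 75.0501 = 18.4199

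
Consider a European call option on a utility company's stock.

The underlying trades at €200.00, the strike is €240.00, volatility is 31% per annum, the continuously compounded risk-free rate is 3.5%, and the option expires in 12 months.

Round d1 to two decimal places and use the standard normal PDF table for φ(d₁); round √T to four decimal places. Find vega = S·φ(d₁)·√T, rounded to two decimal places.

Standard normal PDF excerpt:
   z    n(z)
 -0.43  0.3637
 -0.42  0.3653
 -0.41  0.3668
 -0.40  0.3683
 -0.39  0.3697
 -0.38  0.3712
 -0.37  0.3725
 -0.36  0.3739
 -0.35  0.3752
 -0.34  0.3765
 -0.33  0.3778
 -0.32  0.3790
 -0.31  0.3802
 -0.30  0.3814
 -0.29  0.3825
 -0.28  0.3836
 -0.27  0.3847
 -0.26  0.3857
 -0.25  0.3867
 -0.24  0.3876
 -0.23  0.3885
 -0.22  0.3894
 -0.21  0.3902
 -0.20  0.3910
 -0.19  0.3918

75.80

T = 1;  σ√T = 0.3100
d₁ = [ln(200/240) + (0.035 + 0.31²/2)·1] / 0.3100 = [-0.1823 + 0.0831] / 0.3100 = -0.3202 → -0.32
√T = √1 = 1.0000
φ(d₁) = φ(-0.32) = 0.3790
vega = S·φ(d₁)·√T = 200·0.3790·1.0000 = 75.8000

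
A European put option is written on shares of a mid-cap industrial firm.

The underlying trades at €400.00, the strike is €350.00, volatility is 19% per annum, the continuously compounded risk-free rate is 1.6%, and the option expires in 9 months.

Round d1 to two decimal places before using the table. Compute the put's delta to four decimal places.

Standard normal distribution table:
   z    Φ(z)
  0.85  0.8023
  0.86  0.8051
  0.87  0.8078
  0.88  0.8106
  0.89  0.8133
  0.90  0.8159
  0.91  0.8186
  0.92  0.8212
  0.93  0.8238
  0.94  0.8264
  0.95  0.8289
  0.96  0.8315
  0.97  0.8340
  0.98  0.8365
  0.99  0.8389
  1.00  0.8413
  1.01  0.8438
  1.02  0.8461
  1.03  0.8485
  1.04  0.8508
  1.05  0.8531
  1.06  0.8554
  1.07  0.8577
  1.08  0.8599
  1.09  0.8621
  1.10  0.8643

-0.1660

σ√T = 0.19 × 0.8660 = 0.1645
ln(S/K) + (r + σ²/2)T = ln(400/350) + (0.016 + 0.19²/2)·0.75 = 0.1335 + 0.0255 = 0.1591
d₁ = 0.1591 / 0.1645 = 0.9667 ≈ 0.97
N(d₁) = N(0.97) = 0.8340
Δ_put = N(d₁) − 1 = 0.8340 − 1 = -0.1660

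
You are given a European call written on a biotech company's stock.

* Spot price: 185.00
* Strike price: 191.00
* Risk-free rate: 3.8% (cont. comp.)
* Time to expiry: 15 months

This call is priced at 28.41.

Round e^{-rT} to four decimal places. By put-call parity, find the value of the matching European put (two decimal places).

25.55

e^(−rT) = e^(−0.038·1.25) = 0.9536
Put-call parity: C − P = S − K·e^(−rT) = 185 − 191·0.9536 = 185 − 182.1376 = 2.8624
P = C − (C − P) = 28.41 − (2.8624) = 25.5476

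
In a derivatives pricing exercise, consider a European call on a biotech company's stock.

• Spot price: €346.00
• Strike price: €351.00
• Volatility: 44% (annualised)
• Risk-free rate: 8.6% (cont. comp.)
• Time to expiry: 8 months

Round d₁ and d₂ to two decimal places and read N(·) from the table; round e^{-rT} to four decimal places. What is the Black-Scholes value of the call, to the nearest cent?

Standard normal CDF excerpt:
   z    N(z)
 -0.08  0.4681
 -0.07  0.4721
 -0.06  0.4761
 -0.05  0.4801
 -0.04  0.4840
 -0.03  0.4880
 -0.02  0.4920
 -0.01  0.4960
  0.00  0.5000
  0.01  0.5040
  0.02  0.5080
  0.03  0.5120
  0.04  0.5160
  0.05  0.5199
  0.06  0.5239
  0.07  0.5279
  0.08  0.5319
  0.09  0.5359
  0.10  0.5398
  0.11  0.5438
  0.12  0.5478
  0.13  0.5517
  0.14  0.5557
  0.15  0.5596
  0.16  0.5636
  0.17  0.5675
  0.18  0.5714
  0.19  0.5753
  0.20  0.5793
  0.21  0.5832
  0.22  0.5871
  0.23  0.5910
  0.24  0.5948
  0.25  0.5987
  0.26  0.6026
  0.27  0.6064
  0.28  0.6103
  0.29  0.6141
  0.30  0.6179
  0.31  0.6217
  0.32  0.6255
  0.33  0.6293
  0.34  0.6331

€55.99

σ√T = 0.44·√0.6667 = 0.3593
d₁ = [ln(346/351) + (0.086 + ½·0.44²)·0.6667] / (σ√T) = (-0.0143 + 0.1219) / 0.3593 = 0.2993 → 0.30
d₂ = 0.2993 − 0.3593 = -0.0600 → -0.06
exp(−rT) = exp(−0.086·0.6667) = 0.9443
N(d₁) = N(0.30) = 0.6179;  N(d₂) = N(-0.06) = 0.4761
C = 346·0.6179 − 351·0.9443·0.4761 = 213.7934 − 157.8030 = 55.9904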